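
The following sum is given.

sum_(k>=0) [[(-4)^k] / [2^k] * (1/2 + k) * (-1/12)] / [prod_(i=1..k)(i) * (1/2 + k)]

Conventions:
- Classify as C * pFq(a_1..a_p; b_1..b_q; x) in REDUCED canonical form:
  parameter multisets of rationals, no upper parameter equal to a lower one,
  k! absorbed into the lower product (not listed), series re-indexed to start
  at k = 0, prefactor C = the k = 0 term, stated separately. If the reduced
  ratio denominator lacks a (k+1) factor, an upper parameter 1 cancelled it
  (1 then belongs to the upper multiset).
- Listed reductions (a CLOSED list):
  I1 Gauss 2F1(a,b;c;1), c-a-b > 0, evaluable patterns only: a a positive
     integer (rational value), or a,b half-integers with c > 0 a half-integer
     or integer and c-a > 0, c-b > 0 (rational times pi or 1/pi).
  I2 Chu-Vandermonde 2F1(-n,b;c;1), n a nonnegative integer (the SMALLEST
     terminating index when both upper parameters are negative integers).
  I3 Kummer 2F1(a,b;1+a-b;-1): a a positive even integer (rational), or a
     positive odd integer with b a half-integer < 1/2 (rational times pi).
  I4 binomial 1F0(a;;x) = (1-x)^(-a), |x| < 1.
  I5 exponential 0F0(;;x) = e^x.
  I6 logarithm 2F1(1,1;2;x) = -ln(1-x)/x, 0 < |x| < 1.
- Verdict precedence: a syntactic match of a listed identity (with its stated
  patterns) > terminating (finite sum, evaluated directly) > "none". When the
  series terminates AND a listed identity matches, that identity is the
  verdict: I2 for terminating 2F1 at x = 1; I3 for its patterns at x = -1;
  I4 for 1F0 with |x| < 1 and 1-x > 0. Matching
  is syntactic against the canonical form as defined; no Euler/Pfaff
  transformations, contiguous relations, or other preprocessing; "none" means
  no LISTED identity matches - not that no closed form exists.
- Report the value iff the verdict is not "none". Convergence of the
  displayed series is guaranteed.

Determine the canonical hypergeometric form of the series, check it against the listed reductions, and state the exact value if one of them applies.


Key observation: t_0 being -1/12, striking the common factor k + 1/2 reduces the term (C = -1/12).
Adjacent-term ratio: r(k) = (-2) * 1 / [(k+1)] - rational; roots negated = parameters, x = (-2), C = -1/12.

Classification (C = -1/12): 0F0 with upper {-}, lower {-}, argument x = -2. Verdict: the I5 exponential reduction fires (the 0F0 exponential series at x = -2). Its exact value is (-1/12) * e^(-2).


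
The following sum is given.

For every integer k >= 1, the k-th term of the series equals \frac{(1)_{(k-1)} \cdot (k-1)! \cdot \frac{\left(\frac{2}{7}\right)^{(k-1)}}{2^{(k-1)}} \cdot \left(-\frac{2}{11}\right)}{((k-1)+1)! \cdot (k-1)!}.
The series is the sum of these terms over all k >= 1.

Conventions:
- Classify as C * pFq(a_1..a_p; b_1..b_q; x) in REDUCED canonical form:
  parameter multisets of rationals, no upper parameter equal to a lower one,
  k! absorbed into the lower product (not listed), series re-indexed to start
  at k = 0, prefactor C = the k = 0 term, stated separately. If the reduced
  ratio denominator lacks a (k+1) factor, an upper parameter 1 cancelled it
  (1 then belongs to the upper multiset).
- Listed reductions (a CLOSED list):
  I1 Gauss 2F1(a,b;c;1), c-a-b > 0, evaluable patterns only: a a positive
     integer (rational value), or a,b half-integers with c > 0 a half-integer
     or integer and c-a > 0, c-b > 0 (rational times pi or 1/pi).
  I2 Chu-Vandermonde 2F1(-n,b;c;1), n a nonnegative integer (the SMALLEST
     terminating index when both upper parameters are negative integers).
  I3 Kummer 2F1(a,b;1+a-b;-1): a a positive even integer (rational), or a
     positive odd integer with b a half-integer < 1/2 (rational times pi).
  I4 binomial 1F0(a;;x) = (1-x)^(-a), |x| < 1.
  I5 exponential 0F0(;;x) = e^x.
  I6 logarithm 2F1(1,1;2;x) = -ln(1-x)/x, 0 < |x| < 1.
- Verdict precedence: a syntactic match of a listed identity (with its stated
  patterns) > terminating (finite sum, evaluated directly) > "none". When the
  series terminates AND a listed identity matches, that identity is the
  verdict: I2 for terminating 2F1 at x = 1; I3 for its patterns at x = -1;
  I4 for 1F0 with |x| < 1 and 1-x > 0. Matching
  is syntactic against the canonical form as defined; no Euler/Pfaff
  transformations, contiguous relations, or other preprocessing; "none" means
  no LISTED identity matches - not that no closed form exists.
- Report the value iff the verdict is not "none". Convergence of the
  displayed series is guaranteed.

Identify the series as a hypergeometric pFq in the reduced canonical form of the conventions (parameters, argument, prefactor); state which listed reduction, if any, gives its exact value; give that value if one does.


The series (x = \frac{1}{7}) is 2F1: upper {1, 1}, lower {2}, prefactor -\frac{2}{11}. Verdict: the logarithmic series (I6) matches (the logarithm: parameters (1,1;2), x = \frac{1}{7}). Value: \frac{14}{11} \cdot \ln\left(\frac{6}{7}\right).

Key observation: from the first term -\frac{2}{11}: the factorial ratio (prefactor -2/11) (k+a-1)!/(a-1)! is a rising factorial (a)_k.
Ratio: r(k) = \frac{1}{7} * (k+1) (k+1) / [(k+2) (k+1)] - rational in k, leading ratio \frac{1}{7}; with t_0 = -\frac{2}{11}, classification follows.


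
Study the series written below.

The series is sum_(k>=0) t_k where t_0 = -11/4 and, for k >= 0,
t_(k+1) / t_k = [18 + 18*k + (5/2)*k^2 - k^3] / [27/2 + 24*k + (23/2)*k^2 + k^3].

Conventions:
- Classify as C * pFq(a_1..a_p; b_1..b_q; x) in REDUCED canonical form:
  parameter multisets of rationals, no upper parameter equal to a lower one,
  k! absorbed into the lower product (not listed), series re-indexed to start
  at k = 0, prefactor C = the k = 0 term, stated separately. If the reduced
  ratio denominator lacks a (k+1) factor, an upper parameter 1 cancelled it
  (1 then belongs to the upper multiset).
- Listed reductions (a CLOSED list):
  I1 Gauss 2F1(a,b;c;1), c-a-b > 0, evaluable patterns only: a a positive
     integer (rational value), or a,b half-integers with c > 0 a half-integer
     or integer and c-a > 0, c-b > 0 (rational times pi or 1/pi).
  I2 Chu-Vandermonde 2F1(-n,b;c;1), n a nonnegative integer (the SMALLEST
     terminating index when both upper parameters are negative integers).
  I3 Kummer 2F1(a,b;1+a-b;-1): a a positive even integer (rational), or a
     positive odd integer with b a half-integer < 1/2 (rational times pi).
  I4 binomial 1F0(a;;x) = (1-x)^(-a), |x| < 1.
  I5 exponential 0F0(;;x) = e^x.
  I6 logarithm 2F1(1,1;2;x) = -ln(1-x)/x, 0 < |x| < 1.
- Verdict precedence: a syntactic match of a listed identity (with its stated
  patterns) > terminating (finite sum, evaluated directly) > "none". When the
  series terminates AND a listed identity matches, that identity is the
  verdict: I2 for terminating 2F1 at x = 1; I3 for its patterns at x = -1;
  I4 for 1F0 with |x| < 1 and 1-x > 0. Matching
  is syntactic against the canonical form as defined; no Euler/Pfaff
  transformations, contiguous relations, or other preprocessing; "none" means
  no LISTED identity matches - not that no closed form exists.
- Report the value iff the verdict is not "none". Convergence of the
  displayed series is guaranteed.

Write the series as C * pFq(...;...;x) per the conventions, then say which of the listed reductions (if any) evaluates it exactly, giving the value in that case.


Classification (C = -11/4): 2F1 with upper {-6, 2}, lower {9}, argument x = -1. Verdict (x = -1): Kummer (I3) applies (x = -1; c = 9 equals 1+a-b for upper {-6, 2}: listed pattern). Value: -11.

Structural cue: with t_0 = -11/4, cancel k + 3/2 from the displayed ratio first; then prefactor -11/4.
Step ratio: r(k) = (-1) * (k-6) (k+2) / [(k+9) (k+1)] - rational in k. x = (-1); t_0 = -11/4; negate the roots.


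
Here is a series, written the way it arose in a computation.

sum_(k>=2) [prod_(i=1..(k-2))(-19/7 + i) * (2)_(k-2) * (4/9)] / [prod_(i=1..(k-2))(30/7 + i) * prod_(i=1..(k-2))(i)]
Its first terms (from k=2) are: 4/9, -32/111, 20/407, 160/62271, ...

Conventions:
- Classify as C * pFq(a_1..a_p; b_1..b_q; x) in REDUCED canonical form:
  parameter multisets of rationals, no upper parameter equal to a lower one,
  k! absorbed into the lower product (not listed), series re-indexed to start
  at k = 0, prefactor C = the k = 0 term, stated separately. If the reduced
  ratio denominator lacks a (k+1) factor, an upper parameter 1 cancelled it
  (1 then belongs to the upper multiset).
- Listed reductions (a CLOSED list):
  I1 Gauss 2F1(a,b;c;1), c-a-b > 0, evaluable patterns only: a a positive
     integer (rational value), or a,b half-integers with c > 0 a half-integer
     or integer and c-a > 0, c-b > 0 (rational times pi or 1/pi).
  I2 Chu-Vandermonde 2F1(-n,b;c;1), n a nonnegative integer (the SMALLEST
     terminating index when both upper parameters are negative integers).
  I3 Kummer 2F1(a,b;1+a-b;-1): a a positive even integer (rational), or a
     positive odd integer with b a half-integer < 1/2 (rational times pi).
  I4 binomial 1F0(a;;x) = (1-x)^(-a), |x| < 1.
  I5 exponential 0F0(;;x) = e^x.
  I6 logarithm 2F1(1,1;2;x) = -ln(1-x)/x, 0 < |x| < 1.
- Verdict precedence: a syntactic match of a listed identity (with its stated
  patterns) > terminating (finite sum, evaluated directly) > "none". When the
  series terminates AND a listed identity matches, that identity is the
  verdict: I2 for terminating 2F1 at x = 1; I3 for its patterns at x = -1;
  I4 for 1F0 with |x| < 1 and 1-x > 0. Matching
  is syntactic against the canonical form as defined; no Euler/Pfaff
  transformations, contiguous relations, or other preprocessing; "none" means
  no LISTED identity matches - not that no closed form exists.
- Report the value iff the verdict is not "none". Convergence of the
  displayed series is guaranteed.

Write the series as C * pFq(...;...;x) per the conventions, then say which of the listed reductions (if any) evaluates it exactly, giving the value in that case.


x = 1 here; the reduced form reads 2F1, upper {-12/7, 2}, lower {37/7}, C = 4/9. Verdict (x = 1): Gauss (I1, integer-parameter pattern) applies (x = 1: the Gamma ratio telescopes since c-a-b = 5 > 0 and a = 2 in Z>0). Sum: 92/441.

The tell: from the first term 4/9: the running product (C = 4/9) telescopes to a rising factorial.
Adjacent-term ratio: r(k) = 1 * (k-12/7) (k+2) / [(k+37/7) (k+1)] - poly over poly, x = 1 from leading terms; C = 4/9 at k = 0.


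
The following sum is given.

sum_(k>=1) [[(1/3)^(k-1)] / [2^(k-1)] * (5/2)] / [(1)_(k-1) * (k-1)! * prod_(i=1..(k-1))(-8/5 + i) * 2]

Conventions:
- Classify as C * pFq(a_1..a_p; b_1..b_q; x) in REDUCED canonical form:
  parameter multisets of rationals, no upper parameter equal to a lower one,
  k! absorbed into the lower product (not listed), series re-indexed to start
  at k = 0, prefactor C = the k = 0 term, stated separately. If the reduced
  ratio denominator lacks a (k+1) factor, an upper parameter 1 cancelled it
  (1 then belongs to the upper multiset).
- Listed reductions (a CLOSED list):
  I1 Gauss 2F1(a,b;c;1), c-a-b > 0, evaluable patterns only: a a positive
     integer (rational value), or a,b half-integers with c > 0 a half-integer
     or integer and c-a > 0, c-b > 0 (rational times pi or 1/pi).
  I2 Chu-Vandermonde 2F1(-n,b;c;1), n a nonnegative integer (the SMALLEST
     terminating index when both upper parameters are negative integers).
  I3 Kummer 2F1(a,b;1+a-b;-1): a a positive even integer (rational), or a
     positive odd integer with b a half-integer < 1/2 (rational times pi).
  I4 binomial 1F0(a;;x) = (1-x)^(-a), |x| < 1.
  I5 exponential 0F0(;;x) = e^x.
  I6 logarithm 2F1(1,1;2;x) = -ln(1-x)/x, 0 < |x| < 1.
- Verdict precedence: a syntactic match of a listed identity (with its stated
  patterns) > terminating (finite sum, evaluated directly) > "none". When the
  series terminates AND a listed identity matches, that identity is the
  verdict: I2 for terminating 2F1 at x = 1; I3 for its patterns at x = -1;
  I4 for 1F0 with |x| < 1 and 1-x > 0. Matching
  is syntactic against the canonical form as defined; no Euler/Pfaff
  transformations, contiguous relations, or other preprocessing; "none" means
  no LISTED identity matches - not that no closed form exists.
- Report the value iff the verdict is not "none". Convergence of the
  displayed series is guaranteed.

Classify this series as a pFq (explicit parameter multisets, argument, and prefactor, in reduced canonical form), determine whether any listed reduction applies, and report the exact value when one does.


At argument 1/6: a 0F2 with upper {-}, lower {-3/5, 1}, scaled by C = 5/4. Verdict: none. Every listed pattern misses the 0F2 form at 1/6, upper {-}.

First insight: t_0 being 5/4, the lower running product (prefactor 5/4) is a rising factorial.
Step ratio: r(k) = (1/6) * 1 / [(k-3/5) (k+1) (k+1)] - poly over poly, x = (1/6) from leading terms; C = 5/4 at k = 0.


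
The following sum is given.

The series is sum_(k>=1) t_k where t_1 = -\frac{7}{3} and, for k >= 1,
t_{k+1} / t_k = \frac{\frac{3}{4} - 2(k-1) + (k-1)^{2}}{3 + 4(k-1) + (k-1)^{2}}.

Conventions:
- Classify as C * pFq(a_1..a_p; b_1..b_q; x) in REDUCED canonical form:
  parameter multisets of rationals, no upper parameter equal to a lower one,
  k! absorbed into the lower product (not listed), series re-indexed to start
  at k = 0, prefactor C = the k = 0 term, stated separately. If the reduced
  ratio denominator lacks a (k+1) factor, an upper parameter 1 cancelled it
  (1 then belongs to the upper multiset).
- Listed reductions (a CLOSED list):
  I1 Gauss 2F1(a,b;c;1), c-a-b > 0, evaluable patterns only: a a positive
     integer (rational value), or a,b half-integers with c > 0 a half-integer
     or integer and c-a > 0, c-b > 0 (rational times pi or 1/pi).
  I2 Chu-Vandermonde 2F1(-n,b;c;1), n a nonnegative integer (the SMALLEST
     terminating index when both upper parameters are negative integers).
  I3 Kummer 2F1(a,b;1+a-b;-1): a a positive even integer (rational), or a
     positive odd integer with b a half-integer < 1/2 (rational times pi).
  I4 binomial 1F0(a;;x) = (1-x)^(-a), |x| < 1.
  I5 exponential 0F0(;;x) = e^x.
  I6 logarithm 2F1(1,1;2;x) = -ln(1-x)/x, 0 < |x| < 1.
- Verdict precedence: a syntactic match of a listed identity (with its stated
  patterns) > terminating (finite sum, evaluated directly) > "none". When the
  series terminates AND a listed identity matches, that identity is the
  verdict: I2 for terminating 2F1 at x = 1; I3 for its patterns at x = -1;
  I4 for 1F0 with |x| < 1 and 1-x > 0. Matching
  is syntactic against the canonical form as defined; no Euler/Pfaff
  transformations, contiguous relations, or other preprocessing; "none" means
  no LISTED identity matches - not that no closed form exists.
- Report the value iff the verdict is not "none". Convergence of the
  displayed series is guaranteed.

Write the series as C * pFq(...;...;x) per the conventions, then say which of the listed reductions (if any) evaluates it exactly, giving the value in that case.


Classification (C = -\frac{7}{3}): 2F1 with upper {-\frac{3}{2}, -\frac{1}{2}}, lower {3}, argument x = 1. Verdict: this is Gauss (I1, half-integer pattern) (x = 1; upper {-\frac{3}{2}, -\frac{1}{2}} half-integers, c = 3 in the evaluable pattern). Exact value: \left(-\frac{2048}{225}\right) / \pi.

First insight: from the first term -\frac{7}{3}: the expanded ratio factors over Q; C = -7/3, roots give parameters.
Adjacent-term ratio: r(k) = 1 * (k-\frac{3}{2}) (k-\frac{1}{2}) / [(k+3) (k+1)] - rational; roots negated = parameters, x = 1, C = -\frac{7}{3}.


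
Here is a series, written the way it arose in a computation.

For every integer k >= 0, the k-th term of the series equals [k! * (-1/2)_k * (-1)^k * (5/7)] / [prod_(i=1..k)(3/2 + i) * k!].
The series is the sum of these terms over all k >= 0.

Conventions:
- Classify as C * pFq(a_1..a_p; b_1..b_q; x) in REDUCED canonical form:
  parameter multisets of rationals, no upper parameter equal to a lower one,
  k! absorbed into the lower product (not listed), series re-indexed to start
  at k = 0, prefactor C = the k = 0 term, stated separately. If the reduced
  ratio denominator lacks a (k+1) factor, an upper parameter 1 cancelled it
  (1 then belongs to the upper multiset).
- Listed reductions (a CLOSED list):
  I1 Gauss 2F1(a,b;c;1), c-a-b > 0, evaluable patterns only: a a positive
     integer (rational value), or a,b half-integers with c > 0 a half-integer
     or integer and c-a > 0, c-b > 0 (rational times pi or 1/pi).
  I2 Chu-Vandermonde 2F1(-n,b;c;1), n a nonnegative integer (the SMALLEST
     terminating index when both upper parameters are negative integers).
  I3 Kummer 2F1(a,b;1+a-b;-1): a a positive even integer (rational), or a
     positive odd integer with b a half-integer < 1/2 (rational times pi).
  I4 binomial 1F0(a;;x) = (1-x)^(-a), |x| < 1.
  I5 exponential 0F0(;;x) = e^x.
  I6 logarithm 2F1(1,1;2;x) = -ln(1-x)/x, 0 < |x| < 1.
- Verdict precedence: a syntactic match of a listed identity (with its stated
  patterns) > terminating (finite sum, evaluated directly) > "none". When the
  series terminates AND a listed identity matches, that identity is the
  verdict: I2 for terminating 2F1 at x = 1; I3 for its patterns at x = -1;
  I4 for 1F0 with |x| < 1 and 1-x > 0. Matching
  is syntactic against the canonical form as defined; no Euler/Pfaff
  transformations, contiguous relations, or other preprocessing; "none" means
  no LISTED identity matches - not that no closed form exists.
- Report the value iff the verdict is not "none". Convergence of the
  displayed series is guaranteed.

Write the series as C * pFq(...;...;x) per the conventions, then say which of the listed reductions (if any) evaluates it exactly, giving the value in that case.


The series (x = -1) is 2F1: upper {-1/2, 1}, lower {5/2}, prefactor 5/7. Verdict: the Kummer evaluation I3 matches (x = -1; c = 5/2 equals 1+a-b for upper {-1/2, 1}: listed pattern). Exact value: (15/56) * pi.

Structural cue: from the first term 5/7: the lower running product (prefactor 5/7) is a rising factorial.
Ratio: r(k) = (-1) * (k-1/2) (k+1) / [(k+5/2) (k+1)] ; factor over Q: parameters, x = (-1), and C = 5/7.


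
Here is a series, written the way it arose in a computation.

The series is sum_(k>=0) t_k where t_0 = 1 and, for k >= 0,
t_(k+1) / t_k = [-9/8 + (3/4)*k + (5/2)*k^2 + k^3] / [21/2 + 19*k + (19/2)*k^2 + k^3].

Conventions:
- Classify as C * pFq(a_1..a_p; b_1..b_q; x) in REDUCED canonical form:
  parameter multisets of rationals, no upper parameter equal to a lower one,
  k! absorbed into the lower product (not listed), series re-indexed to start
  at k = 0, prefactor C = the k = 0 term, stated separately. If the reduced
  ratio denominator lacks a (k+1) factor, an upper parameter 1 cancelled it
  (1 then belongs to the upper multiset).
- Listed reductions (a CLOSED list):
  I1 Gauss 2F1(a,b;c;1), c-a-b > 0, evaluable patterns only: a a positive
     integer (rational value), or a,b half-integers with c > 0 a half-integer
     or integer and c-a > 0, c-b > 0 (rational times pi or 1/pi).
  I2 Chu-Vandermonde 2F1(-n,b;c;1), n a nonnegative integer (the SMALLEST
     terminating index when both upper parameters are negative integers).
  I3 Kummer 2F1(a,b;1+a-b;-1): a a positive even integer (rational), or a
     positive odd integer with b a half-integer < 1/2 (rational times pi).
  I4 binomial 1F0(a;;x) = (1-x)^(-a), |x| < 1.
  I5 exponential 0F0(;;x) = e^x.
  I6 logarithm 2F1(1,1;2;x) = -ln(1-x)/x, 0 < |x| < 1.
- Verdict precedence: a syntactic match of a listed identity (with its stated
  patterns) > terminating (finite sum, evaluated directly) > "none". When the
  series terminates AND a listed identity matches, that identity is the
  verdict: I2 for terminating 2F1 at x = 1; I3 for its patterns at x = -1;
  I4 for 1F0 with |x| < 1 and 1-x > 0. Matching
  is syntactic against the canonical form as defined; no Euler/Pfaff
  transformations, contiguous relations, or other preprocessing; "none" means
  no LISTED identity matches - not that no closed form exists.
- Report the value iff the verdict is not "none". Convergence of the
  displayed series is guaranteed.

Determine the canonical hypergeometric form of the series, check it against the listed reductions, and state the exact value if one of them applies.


With C = 1: the canonical form is 2F1(-1/2, 3/2; 7; 1). Verdict at x = 1: the half-integer Gauss pattern (I1) matches (x = 1; upper {-1/2, 3/2} half-integers, c = 7 in the evaluable pattern). Hence: (524288/189189) / pi.

Key step: t_0 = 1 here, and the ratio is unreduced: k + 3/2 divides both sides (prefactor 1).
Term ratio: r(k) = 1 * (k-1/2) (k+3/2) / [(k+7) (k+1)] - rational in k, leading ratio 1; with t_0 = 1, classification follows.


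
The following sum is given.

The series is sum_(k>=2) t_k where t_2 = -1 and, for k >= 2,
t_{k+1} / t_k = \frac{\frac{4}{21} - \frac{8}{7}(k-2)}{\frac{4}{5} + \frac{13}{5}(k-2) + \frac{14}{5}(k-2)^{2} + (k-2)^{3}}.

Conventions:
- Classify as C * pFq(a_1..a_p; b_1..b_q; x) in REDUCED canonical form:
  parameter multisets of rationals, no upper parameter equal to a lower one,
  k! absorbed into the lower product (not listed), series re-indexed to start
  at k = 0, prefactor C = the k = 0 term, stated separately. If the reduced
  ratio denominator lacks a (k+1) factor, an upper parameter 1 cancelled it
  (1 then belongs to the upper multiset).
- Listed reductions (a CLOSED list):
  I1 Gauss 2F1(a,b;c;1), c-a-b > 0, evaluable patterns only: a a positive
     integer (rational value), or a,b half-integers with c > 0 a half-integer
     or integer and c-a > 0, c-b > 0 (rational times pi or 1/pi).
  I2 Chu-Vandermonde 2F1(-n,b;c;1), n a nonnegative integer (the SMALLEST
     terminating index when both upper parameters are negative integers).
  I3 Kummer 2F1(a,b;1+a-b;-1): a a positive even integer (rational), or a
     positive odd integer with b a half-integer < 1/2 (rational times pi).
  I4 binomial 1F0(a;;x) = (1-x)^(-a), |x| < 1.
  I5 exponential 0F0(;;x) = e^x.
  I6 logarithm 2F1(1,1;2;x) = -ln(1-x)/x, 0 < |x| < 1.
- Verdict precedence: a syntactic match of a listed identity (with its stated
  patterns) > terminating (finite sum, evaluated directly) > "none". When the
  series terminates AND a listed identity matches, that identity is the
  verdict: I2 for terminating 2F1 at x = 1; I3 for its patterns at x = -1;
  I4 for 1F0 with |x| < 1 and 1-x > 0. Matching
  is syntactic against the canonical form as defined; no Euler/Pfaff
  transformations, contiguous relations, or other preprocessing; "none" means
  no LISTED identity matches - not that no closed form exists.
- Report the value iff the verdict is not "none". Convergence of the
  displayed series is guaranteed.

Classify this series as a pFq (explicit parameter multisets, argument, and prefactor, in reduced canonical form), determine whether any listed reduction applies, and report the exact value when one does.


x = -\frac{8}{7} here; the reduced form reads 1F2, upper {-\frac{1}{6}}, lower {\frac{4}{5}, 1}, C = -1. Verdict: none. No listed pattern accepts 1F2(-\frac{1}{6}; \frac{4}{5}, 1; -\frac{8}{7}).

Key step: with t_0 = -1, the expanded ratio factors over Q; C = -1, x = -8/7, roots give parameters.
Step ratio: r(k) = -\frac{8}{7} * (k-\frac{1}{6}) / [(k+\frac{4}{5}) (k+1) (k+1)] - rational in k. x = -\frac{8}{7}; t_0 = -1; negate the roots.


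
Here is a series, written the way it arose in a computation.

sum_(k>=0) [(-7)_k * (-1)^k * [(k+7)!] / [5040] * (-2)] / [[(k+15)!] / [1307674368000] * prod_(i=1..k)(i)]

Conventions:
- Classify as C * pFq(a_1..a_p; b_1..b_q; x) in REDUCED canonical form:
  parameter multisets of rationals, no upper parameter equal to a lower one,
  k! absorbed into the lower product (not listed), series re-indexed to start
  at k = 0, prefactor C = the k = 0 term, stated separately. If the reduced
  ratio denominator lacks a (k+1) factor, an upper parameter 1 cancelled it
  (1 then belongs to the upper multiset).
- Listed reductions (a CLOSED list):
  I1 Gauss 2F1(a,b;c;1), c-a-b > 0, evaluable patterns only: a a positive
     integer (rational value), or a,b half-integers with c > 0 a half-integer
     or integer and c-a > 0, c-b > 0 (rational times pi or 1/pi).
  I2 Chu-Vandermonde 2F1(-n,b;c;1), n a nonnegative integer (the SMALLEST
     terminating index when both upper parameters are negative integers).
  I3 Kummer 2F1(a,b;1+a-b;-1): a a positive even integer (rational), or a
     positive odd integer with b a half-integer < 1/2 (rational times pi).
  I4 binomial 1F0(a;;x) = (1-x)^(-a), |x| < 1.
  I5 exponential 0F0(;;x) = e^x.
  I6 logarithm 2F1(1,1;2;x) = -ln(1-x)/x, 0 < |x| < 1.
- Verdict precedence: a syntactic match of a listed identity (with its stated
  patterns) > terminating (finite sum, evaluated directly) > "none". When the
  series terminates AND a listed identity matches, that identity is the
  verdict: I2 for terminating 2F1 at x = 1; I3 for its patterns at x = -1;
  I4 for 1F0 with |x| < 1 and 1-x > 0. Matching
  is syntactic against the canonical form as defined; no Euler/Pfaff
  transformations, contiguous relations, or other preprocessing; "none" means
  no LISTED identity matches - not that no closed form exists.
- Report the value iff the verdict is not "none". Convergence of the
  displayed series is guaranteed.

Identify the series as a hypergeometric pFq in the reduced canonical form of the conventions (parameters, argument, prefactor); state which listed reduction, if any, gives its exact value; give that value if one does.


The series (x = -1) is 2F1: upper {-7, 8}, lower {16}, prefactor -2. Verdict: Kummer's theorem (I3) applies (x = -1; c = 16 equals 1+a-b for upper {-7, 8}: listed pattern). Value: -39.

Structural cue: t_0 = -2 here, and the factorial ratio (C = -2) (k+a-1)!/(a-1)! is a rising factorial (a)_k.
Consecutive-term ratio: r(k) = (-1) * (k-7) (k+8) / [(k+16) (k+1)] - rational in k, leading ratio (-1); with t_0 = -2, classification follows.


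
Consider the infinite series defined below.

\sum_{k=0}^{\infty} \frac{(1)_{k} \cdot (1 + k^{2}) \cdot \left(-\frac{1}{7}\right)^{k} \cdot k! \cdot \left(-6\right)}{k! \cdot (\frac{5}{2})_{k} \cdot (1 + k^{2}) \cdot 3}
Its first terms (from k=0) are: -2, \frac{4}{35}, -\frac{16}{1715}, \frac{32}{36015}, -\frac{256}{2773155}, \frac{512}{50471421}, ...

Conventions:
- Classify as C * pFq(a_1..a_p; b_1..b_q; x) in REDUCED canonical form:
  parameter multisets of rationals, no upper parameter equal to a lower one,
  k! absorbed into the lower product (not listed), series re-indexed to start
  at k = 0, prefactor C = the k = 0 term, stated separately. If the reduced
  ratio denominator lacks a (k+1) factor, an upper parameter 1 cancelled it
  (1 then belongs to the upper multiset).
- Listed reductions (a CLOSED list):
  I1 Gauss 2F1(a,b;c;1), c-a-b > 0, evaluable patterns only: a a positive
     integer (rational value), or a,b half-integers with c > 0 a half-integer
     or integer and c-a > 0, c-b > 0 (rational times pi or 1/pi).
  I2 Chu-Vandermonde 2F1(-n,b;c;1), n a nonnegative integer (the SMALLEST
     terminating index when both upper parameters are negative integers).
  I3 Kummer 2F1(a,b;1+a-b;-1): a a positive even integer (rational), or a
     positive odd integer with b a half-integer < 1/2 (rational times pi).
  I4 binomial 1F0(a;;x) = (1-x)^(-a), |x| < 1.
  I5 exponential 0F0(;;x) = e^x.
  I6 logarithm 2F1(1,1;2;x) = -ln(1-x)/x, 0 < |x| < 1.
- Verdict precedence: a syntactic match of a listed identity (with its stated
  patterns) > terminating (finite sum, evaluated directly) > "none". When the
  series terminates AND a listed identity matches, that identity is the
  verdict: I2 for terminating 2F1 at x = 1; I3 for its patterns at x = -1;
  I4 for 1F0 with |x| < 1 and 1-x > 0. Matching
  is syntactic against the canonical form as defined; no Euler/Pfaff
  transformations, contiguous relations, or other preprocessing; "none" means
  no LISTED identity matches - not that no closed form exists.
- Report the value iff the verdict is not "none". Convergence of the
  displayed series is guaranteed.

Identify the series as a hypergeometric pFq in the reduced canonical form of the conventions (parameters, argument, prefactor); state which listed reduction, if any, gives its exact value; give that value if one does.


The tell: x = -\frac{1}{7} and striking the common factor k^2 + 1 reduces the term (C = -2, x = -1/7).
Step ratio: r(k) = -\frac{1}{7} * (k+1) (k+1) / [(k+\frac{5}{2}) (k+1)] - rational in k, leading ratio -\frac{1}{7}; with t_0 = -2, classification follows.

Prefactor -2, argument -\frac{1}{7}: 2F1 with upper {1, 1} over lower {\frac{5}{2}}. Verdict: none. Every listed pattern misses the 2F1 form at -\frac{1}{7}, upper {1, 1}.


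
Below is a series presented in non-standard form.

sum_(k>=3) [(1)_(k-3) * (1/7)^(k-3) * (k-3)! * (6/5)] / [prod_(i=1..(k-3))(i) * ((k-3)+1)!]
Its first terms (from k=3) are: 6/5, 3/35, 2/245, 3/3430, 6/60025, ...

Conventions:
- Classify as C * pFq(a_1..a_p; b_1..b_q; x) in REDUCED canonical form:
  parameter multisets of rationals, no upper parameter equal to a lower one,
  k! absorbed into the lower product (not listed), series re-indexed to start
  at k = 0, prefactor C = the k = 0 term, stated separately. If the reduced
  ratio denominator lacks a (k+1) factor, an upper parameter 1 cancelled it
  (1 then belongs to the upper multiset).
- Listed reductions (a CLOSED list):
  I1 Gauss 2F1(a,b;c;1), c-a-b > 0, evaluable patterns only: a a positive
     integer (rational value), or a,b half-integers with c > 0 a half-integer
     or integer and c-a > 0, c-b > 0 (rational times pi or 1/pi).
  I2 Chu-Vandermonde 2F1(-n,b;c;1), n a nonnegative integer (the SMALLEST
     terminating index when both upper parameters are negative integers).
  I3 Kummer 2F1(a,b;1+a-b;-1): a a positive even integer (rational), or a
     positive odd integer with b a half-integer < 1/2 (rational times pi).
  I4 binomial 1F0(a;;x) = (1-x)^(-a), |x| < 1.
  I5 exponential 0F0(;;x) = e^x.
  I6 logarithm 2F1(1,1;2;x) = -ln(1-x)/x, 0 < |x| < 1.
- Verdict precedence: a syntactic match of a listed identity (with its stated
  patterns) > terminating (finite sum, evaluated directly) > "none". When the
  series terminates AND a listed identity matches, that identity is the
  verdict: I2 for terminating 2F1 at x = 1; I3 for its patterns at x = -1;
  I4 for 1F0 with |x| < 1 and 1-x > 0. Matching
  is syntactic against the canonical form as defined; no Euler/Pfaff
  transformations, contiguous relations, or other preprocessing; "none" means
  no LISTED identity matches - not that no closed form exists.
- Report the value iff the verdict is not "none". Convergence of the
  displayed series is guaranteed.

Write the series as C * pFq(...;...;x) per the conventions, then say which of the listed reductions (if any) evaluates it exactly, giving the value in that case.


The series (x = 1/7) is 2F1: upper {1, 1}, lower {2}, prefactor 6/5. Verdict: the logarithmic series (I6) applies (the logarithm: parameters (1,1;2), x = 1/7). Its exact value is (-42/5) * ln(6/7).

First insight: t_0 being 6/5, the factorial ratio (C = 6/5, x = 1/7) (k+a-1)!/(a-1)! is a rising factorial (a)_k.
Adjacent-term ratio: r(k) = (1/7) * (k+1) (k+1) / [(k+2) (k+1)] - poly over poly, x = (1/7) from leading terms; C = 6/5 at k = 0.


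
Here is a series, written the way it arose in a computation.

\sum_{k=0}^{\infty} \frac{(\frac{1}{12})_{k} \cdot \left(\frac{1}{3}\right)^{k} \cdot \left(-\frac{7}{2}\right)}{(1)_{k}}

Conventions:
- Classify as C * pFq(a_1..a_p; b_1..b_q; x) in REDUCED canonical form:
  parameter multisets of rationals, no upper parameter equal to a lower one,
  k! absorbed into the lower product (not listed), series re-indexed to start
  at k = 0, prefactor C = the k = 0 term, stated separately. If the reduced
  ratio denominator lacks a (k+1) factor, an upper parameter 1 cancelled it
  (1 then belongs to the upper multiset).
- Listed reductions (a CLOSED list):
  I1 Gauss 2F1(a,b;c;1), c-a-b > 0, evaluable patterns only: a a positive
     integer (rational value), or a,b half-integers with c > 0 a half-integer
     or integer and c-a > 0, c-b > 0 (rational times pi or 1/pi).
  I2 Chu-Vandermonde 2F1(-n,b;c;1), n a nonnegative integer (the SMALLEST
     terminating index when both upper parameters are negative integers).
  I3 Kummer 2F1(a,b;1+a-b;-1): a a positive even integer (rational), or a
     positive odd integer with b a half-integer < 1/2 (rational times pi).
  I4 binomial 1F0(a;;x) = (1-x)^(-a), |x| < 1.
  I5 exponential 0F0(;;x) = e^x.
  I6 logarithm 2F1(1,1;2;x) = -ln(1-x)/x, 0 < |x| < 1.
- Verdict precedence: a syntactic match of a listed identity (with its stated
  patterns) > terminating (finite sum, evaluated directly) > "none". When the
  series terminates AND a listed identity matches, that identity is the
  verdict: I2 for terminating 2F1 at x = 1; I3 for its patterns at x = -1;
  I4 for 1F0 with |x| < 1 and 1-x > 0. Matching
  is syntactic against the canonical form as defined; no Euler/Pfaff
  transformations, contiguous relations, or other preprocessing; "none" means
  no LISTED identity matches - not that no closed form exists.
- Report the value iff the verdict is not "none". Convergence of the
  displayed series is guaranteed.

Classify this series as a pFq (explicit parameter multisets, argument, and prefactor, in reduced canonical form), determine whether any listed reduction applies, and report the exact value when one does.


The series (x = \frac{1}{3}) is 1F0: upper {\frac{1}{12}}, lower {-}, prefactor -\frac{7}{2}. Verdict: binomial (I4) matches (the 1F0 binomial series: exponent -1/12, x = \frac{1}{3}). Sum: \left(-\frac{7}{2}\right) \cdot \left(\frac{2}{3}\right)^{-\frac{1}{12}}.

Key step: from the first term -\frac{7}{2}: (1)_k (C = -7/2) is k! itself.
Term ratio: r(k) = \frac{1}{3} * (k+\frac{1}{12}) / [(k+1)] - rational in k. x = \frac{1}{3}; t_0 = -\frac{7}{2}; negate the roots.


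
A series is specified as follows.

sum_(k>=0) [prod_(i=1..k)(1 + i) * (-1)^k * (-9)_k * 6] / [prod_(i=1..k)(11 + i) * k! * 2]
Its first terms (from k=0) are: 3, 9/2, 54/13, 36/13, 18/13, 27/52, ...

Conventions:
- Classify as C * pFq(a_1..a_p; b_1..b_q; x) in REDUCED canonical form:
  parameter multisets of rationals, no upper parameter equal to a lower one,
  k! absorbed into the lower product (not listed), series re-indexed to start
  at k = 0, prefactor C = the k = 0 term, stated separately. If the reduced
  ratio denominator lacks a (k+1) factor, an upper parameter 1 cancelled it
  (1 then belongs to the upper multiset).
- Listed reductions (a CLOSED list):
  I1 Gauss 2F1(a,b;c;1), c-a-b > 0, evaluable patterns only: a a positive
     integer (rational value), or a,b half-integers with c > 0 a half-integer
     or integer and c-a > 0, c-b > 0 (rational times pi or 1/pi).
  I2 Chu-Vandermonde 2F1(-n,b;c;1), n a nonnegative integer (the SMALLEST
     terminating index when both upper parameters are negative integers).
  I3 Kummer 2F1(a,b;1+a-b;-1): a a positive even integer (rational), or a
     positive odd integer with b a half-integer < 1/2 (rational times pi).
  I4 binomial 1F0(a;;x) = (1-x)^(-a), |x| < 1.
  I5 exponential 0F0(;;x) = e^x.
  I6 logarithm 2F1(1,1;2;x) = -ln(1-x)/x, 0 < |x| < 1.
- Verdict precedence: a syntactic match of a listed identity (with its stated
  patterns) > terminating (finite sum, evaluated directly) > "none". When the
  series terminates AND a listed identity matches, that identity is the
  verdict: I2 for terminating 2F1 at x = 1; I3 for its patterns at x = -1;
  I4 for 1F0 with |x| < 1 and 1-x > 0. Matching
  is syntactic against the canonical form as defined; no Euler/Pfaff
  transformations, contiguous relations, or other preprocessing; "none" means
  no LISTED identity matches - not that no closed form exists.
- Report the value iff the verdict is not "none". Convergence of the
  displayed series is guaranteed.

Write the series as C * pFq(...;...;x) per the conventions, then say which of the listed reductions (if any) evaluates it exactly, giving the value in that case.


The series (x = -1) is 2F1: upper {-9, 2}, lower {12}, prefactor 3. Verdict: this is the Kummer evaluation I3 (x = -1; c = 12 equals 1+a-b for upper {-9, 2}: listed pattern). Exact value: 33/2.

Key observation: t_0 = 3 here, and the constant factors (C = 3, x = -1) combine into one prefactor.
Step ratio: r(k) = (-1) * (k-9) (k+2) / [(k+12) (k+1)] ; factor over Q: parameters, x = (-1), and C = 3.


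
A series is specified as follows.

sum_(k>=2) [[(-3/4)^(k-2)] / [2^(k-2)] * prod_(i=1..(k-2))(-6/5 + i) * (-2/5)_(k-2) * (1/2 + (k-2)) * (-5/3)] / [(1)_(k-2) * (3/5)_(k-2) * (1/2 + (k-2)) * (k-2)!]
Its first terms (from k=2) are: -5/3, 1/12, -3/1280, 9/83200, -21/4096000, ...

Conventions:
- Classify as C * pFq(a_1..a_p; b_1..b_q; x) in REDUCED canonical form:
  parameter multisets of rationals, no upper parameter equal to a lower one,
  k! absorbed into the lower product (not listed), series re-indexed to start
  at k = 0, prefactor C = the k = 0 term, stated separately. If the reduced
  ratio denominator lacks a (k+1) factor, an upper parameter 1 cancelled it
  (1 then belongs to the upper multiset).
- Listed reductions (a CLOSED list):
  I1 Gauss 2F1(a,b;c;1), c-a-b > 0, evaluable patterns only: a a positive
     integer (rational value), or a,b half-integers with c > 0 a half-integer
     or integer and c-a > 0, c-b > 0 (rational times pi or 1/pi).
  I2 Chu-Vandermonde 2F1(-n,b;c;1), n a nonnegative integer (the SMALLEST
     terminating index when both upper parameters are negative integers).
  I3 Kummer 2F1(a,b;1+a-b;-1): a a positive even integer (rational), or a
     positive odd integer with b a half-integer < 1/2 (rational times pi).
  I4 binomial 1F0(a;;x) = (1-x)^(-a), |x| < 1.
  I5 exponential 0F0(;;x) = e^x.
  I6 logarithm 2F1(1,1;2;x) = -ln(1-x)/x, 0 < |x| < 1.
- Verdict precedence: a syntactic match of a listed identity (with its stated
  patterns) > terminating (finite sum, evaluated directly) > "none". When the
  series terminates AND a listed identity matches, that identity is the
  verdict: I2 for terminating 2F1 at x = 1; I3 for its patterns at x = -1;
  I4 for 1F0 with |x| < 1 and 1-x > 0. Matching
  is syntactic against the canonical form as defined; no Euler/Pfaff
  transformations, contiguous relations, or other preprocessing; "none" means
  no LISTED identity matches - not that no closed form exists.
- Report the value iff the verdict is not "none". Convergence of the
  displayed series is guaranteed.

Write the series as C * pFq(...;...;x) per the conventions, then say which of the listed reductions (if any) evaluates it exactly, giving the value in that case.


With C = -5/3: the canonical form is 2F2(-2/5, -1/5; 3/5, 1; -3/8). Verdict: none (x = -3/8): each listed identity misses the multisets {-2/5, -1/5} ; {3/5, 1}.

Key observation: t_0 = -5/3 here, and the factor k + 1/2 cancels (top and bottom), leaving C = -5/3, x = -3/8.
Adjacent-term ratio: r(k) = (-3/8) * (k-2/5) (k-1/5) / [(k+3/5) (k+1) (k+1)] - rational in k. x = (-3/8); t_0 = -5/3; negate the roots.


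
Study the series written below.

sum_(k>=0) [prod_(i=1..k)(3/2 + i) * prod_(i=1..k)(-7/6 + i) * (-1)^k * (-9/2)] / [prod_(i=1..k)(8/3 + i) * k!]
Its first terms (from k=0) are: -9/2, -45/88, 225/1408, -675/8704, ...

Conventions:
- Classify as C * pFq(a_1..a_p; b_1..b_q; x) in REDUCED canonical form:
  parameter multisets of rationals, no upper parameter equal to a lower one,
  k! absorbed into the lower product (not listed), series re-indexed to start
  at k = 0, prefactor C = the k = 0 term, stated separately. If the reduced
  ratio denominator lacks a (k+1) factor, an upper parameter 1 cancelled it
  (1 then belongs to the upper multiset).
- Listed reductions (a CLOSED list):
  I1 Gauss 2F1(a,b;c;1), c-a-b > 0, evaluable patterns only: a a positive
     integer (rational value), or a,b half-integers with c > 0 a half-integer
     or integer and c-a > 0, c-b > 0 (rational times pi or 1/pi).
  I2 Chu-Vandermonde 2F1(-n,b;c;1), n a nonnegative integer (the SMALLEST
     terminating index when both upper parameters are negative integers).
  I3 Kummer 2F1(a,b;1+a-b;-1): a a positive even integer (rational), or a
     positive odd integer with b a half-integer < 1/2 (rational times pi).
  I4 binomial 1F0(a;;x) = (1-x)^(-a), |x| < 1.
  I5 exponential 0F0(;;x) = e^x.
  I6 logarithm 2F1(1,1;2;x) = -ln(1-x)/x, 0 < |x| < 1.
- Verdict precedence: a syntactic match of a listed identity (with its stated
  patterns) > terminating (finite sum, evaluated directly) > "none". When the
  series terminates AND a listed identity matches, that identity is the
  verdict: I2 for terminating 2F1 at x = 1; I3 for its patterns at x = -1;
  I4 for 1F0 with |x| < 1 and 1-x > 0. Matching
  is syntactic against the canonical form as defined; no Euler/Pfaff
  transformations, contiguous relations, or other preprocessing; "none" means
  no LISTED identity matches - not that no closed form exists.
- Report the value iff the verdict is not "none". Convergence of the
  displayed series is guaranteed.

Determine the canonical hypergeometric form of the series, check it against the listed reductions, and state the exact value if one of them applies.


The series (x = -1) is 2F1: upper {-1/6, 5/2}, lower {11/3}, prefactor -9/2. Verdict: none here - no I1-I6 shape fits x = -1 with lower {11/3}.

Structural cue: t_0 = -9/2 here, and the running product (prefactor -9/2) telescopes to a rising factorial.
Term ratio: r(k) = (-1) * (k-1/6) (k+5/2) / [(k+11/3) (k+1)] ; factor over Q: parameters, x = (-1), and C = -9/2.
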